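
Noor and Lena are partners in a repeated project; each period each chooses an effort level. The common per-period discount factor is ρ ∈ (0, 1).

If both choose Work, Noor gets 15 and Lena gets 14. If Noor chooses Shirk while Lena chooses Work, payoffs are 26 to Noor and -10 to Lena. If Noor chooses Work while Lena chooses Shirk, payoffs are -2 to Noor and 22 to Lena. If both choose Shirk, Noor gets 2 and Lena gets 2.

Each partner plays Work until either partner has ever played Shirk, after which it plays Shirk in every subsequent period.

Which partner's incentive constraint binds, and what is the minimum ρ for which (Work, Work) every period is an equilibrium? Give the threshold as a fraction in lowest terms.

Noor: cooperation gives 15 each period; deviation gives 26 once then 2 forever.
  15/(1−ρ) ≥ 26 + 2ρ/(1−ρ) ⇒ ρ ≥ 11/24.
Lena: cooperation gives 14 each period; deviation gives 22 once then 2 forever.
  ρ ≥ 8/20 = 2/5.
Both must hold, so the binding constraint is Noor's: ρ ≥ 11/24.

Noor; ρ ≥ 11/24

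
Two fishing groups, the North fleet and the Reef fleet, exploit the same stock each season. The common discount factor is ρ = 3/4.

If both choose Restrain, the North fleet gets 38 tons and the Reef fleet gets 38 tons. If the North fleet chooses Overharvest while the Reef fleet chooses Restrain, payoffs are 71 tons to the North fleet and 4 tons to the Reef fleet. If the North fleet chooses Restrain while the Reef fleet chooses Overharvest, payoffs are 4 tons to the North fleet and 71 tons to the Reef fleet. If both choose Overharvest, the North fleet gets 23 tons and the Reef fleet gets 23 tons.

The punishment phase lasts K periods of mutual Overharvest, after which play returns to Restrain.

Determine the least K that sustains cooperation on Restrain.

No profitable deviation requires (38−23)(ρ+…+ρ^K) ≥ 71−38, i.e. ρ+…+ρ^K ≥ 11/5 ≈ 2.2000.
With ρ = 3/4, the partial sums are K=1: 0.7500, K=2: 1.3125, K=3: 1.7344, K=4: 2.0508, K=5: 2.2881.
K = 5 is the first length at which the sum reaches 2.2000.

5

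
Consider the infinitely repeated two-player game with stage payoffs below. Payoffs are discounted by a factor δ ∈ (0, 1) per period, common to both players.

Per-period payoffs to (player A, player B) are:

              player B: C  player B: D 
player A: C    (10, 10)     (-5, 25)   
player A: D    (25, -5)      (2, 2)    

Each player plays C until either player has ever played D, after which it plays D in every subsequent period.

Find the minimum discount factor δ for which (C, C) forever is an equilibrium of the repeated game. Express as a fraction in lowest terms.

15/23

Cooperation forever yields 10 each period: 10/(1−δ).
Deviating yields 25 once, then 2 forever: 25 + 2δ/(1−δ).
No profitable deviation requires 10/(1−δ) ≥ 25 + 2δ/(1−δ).
Multiplying by (1−δ): 10 ≥ 25(1−δ) + 2δ = 25 − 23δ.
So 23δ ≥ 15, i.e. δ ≥ 15/23.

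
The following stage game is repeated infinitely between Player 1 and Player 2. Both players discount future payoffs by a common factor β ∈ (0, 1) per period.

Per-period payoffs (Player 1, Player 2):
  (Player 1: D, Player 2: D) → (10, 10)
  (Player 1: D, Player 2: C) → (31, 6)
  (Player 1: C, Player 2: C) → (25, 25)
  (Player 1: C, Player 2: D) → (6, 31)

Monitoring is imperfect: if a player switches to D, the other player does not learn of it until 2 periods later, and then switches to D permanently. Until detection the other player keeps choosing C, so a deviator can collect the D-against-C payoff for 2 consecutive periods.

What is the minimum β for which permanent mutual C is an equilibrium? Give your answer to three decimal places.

0.535

The best deviation is to choose D for all 2 undetected periods, earning 31 each, then 10 forever once detected.
Deviation value: 31(1−β^2)/(1−β) + 10β^2/(1−β); cooperation value: 25/(1−β).
IC: 25 ≥ 31(1−β^2) + 10β^2 = 31 − 21β^2.
So β^2 ≥ 6/21 = 2/7, giving β ≥ (2/7)^(1/2) ≈ 0.535.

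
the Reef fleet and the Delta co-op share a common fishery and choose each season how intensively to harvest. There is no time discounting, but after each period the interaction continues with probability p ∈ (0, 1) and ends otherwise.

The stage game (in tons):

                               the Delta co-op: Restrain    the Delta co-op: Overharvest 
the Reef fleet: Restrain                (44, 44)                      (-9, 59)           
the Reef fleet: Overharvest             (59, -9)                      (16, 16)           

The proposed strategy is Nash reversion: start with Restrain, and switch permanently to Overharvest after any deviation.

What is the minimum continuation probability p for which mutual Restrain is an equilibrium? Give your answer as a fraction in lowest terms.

15/43

Expected cooperation value is 44 + p·44 + p²·44 + … = 44/(1−p); deviation gives 59 + p·16/(1−p).
44 ≥ 59(1−p) + 16p ⇒ 43p ≥ 15 ⇒ p ≥ 15/43.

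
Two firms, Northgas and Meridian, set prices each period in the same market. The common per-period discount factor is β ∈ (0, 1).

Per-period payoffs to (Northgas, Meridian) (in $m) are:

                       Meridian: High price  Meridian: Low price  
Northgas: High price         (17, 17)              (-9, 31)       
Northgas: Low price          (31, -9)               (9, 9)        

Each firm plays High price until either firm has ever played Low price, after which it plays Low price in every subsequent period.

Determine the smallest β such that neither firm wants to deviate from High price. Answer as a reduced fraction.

17/(1−β) ≥ 31 + 9β/(1−β)
17 ≥ 31 − 22β
β ≥ 14/22 = 7/11.

7/11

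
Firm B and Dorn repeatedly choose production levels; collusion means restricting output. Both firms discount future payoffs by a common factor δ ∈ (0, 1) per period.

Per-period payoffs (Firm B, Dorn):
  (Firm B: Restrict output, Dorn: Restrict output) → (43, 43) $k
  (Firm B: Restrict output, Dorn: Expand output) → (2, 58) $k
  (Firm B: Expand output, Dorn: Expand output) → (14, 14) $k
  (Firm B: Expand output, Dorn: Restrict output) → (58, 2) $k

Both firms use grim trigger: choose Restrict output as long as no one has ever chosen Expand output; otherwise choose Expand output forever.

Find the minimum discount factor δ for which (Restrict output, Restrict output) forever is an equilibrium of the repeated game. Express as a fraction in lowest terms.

One-period gain from deviating is 58 − 43 = 15. The loss is 43 − 14 = 29 in every subsequent period, with present value 29·δ/(1−δ).
Deviation is unprofitable when 29·δ/(1−δ) ≥ 15, i.e. δ/(1−δ) ≥ 15/29.
Equivalently δ ≥ 15/(15+29) = 15/44.

15/44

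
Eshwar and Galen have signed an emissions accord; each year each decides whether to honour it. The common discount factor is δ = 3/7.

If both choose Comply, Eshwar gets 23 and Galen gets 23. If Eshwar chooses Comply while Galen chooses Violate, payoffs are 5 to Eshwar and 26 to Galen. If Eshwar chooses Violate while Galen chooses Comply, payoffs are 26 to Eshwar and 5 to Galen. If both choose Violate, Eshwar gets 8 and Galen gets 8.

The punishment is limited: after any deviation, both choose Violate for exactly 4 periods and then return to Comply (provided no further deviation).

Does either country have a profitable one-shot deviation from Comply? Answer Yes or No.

A one-shot deviation gives 26 now, then 8 for 4 periods, then back to 23.
Gain from deviating: (26−23) today; loss: (23−8) in each of the next 4 periods.
No-deviation condition: (23−8)(δ+…+δ^4) ≥ 26−23, i.e. δ+…+δ^4 ≥ 1/5.
At δ = 3/7: δ+…+δ^4 = 0.7247 ≥ 0.2000.
So cooperation is sustainable.

No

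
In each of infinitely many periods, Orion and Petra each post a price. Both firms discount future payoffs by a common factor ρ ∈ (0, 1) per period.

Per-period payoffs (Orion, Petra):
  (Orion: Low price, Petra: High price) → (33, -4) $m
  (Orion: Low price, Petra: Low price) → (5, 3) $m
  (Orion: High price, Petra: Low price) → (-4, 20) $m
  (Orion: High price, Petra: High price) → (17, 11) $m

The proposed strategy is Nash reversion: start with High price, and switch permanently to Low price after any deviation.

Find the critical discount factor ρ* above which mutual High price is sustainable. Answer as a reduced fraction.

4/7

Orion: cooperation gives 17 each period; deviation gives 33 once then 5 forever.
  17/(1−ρ) ≥ 33 + 5ρ/(1−ρ) ⇒ ρ ≥ 16/28 = 4/7.
Petra: cooperation gives 11 each period; deviation gives 20 once then 3 forever.
  ρ ≥ 9/17.
Both must hold, so the binding constraint is Orion's: ρ ≥ 4/7.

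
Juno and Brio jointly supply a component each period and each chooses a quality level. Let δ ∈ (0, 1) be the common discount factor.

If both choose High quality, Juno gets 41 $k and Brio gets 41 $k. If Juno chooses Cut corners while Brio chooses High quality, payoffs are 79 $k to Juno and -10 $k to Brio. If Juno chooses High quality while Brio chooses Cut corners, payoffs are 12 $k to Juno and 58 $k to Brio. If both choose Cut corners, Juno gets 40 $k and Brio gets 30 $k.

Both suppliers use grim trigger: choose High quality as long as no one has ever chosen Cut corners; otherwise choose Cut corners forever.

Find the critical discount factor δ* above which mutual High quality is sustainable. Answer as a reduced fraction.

Juno: cooperation gives 41 each period; deviation gives 79 once then 40 forever.
  41/(1−δ) ≥ 79 + 40δ/(1−δ) ⇒ δ ≥ 38/39.
Brio: cooperation gives 41 each period; deviation gives 58 once then 30 forever.
  δ ≥ 17/28.
Both must hold, so the binding constraint is Juno's: δ ≥ 38/39.

38/39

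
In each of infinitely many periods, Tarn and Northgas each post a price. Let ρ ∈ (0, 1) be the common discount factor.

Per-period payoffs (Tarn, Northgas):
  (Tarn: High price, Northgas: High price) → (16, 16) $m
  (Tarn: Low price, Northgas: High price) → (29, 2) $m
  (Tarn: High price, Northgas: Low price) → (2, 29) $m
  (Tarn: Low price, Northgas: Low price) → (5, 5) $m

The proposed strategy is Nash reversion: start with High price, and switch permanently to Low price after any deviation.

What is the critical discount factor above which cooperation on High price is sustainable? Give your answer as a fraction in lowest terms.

Cooperation forever yields 16 each period: 16/(1−ρ).
Deviating yields 29 once, then 5 forever: 29 + 5ρ/(1−ρ).
No profitable deviation requires 16/(1−ρ) ≥ 29 + 5ρ/(1−ρ).
Multiplying by (1−ρ): 16 ≥ 29(1−ρ) + 5ρ = 29 − 24ρ.
So 24ρ ≥ 13, i.e. ρ ≥ 13/24.

13/24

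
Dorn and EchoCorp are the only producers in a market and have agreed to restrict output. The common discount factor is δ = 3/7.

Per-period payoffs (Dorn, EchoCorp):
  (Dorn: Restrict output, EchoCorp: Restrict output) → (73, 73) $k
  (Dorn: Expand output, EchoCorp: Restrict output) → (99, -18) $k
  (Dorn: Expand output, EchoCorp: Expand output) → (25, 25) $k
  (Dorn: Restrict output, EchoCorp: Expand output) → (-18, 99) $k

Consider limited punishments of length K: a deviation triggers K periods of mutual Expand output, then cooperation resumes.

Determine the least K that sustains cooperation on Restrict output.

No profitable deviation requires (73−25)(δ+…+δ^K) ≥ 99−73, i.e. δ+…+δ^K ≥ 13/24 ≈ 0.5417.
With δ = 3/7, the partial sums are K=1: 0.4286, K=2: 0.6122.
K = 2 is the first length at which the sum reaches 0.5417.

2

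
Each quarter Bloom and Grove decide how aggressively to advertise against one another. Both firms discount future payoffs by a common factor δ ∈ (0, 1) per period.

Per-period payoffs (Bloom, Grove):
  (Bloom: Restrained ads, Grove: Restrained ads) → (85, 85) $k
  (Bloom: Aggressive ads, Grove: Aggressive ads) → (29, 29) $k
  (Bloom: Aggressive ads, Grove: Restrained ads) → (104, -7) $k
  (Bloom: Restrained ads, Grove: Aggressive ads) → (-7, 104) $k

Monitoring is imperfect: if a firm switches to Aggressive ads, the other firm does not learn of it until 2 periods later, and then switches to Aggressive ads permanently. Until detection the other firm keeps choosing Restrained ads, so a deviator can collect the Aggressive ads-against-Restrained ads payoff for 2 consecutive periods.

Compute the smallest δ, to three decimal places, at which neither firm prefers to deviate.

0.503

The best deviation is to choose Aggressive ads for all 2 undetected periods, earning 104 each, then 29 forever once detected.
Deviation value: 104(1−δ^2)/(1−δ) + 29δ^2/(1−δ); cooperation value: 85/(1−δ).
IC: 85 ≥ 104(1−δ^2) + 29δ^2 = 104 − 75δ^2.
So δ^2 ≥ 19/75, giving δ ≥ (19/75)^(1/2) ≈ 0.503.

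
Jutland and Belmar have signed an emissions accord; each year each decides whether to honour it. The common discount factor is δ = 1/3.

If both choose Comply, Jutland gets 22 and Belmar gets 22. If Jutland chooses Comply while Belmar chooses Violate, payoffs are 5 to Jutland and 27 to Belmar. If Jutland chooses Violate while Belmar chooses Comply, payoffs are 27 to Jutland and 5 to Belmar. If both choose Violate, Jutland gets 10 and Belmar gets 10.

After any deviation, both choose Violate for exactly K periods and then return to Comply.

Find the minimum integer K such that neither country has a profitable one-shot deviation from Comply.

IC: δ(1−δ^K)/(1−δ) ≥ (27−22)/(22−10) = 5/12.
With δ = 1/3: need 1 − δ^K ≥ 5/12·(1−1/3)/(1/3), i.e. δ^K ≤ 0.1667.
Since (1/3)^1 = 0.3333 and (1/3)^2 = 0.1111, the smallest such K is 2.

2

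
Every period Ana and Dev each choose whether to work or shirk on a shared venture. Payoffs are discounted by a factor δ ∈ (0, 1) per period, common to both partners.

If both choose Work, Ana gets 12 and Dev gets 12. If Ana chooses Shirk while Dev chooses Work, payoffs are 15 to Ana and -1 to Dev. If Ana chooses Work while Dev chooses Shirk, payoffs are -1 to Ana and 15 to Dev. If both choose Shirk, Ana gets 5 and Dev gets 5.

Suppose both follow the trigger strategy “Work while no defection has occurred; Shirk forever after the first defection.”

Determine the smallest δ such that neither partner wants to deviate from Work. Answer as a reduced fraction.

12/(1−δ) ≥ 15 + 5δ/(1−δ)
12 ≥ 15 − 10δ
δ ≥ 3/10.

3/10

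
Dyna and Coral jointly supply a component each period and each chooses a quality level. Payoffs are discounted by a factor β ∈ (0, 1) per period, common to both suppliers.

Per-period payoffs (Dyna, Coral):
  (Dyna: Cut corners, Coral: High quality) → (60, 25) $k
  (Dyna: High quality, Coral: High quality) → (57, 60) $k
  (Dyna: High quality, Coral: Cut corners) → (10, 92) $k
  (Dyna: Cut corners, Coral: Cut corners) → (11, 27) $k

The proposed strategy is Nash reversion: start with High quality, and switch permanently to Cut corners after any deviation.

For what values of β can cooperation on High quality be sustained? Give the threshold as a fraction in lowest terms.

32/65

Dyna: cooperation gives 57 each period; deviation gives 60 once then 11 forever.
  57/(1−β) ≥ 60 + 11β/(1−β) ⇒ β ≥ 3/49.
Coral: cooperation gives 60 each period; deviation gives 92 once then 27 forever.
  β ≥ 32/65.
Both must hold, so the binding constraint is Coral's: β ≥ 32/65.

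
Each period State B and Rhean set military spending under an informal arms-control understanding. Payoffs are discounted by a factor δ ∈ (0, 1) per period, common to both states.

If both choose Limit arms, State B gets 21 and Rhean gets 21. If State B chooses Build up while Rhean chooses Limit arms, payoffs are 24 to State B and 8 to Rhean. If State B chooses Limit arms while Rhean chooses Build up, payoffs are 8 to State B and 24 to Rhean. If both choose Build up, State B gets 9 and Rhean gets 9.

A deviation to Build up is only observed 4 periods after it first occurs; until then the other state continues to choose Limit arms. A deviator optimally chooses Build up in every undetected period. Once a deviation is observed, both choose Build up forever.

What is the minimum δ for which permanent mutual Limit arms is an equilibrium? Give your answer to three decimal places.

0.669

Deviating for the 4 undetected periods gains 24−21 = 3 per period over cooperation, then loses 21−9 = 12 per period forever once punishment starts.
Gain: 3(1 + δ + … + δ^3); loss: 12·δ^4/(1−δ).
No profitable deviation ⇔ 3(1−δ^4) ≤ 12·δ^4, i.e. δ^4 ≥ 3/(3+12) = 1/5.
Hence δ ≥ (1/5)^(1/4) ≈ 0.669.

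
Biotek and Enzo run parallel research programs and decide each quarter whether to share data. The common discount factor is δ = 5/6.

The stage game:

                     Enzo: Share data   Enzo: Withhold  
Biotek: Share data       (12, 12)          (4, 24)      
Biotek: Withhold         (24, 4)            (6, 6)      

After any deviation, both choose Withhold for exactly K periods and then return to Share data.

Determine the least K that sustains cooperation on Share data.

3

IC: δ(1−δ^K)/(1−δ) ≥ (24−12)/(12−6) = 2.
With δ = 5/6: need 1 − δ^K ≥ 2·(1−5/6)/(5/6), i.e. δ^K ≤ 0.6000.
Since (5/6)^2 = 0.6944 and (5/6)^3 = 0.5787, the smallest such K is 3.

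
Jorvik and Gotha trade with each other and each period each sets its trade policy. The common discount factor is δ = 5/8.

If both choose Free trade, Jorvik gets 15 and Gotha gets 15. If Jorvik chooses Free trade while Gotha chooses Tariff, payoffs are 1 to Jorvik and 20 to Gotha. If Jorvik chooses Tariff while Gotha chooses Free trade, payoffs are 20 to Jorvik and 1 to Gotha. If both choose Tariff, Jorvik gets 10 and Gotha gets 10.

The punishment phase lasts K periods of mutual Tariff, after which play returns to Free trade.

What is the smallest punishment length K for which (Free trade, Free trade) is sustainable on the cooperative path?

No profitable deviation requires (15−10)(δ+…+δ^K) ≥ 20−15, i.e. δ+…+δ^K ≥ 1 ≈ 1.0000.
With δ = 5/8, the partial sums are K=1: 0.6250, K=2: 1.0156.
K = 2 is the first length at which the sum reaches 1.0000.

2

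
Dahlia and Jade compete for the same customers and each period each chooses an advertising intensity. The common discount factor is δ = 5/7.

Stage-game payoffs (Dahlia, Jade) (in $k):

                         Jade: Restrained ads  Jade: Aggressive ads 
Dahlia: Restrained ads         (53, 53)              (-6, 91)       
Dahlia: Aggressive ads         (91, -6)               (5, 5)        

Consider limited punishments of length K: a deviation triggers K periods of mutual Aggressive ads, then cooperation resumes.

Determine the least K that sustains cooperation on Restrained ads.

No profitable deviation requires (53−5)(δ+…+δ^K) ≥ 91−53, i.e. δ+…+δ^K ≥ 19/24 ≈ 0.7917.
With δ = 5/7, the partial sums are K=1: 0.7143, K=2: 1.2245.
K = 2 is the first length at which the sum reaches 0.7917.

2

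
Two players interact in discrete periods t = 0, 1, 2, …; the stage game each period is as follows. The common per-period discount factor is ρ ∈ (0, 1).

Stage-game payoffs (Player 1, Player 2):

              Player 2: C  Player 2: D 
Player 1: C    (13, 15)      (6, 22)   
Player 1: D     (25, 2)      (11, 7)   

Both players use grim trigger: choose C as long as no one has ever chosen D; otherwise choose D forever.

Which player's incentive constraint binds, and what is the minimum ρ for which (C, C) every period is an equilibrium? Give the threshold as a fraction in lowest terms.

Player 1: cooperation gives 13 each period; deviation gives 25 once then 11 forever.
  13/(1−ρ) ≥ 25 + 11ρ/(1−ρ) ⇒ ρ ≥ 12/14 = 6/7.
Player 2: cooperation gives 15 each period; deviation gives 22 once then 7 forever.
  ρ ≥ 7/15.
Both must hold, so the binding constraint is Player 1's: ρ ≥ 6/7.

Player 1; ρ ≥ 6/7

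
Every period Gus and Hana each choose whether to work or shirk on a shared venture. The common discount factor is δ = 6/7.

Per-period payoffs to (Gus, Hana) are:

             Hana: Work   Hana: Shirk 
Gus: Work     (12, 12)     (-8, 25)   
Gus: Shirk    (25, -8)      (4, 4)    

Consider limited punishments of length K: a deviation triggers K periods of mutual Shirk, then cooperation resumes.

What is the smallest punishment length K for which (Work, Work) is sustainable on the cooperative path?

Need Σ_{k=1}^{K} δ^k ≥ (25−12)/(12−4) = 1.6250 at δ = 6/7.
At K = 2 the sum is 1.5918 < 1.6250; at K = 3 it is 2.2216 ≥ 1.6250.
So the minimum punishment length is K = 3.

3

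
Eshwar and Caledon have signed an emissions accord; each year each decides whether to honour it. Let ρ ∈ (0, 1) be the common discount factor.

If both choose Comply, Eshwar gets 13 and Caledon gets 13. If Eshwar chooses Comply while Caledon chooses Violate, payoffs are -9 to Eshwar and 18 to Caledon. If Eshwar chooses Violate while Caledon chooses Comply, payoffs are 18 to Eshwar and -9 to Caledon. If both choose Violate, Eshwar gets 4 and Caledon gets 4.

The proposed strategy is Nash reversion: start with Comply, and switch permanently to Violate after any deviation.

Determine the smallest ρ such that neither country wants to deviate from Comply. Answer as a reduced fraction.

Under grim trigger the critical discount factor is (T−C)/(T−P) with T = 18, C = 13, P = 4.
ρ* = (18−13)/(18−4) = 5/14.

5/14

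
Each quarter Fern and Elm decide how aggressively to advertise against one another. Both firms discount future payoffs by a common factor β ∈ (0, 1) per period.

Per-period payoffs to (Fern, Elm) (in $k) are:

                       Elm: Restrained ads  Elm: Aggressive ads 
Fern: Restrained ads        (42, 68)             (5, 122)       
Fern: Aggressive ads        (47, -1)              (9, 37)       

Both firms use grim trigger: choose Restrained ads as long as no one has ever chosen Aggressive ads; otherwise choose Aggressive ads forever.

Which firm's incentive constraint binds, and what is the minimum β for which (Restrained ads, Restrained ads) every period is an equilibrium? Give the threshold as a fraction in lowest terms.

Elm; β ≥ 54/85

For Fern: deviation gain 47−42 = 5, per-period punishment loss 42−9 = 33. IC gives β ≥ 5/38.
For Elm: gain 54, loss 31 per period, so β ≥ 54/85.
The tighter constraint is Elm's, so cooperation needs β ≥ 54/85.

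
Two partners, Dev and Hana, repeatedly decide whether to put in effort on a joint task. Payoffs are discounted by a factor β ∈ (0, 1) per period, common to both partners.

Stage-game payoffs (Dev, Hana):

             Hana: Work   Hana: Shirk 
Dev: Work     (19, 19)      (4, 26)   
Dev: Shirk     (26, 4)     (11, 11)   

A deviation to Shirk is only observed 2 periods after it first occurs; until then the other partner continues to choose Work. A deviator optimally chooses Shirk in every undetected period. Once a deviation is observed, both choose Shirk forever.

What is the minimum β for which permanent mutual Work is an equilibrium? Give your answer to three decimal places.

0.683

The best deviation is to choose Shirk for all 2 undetected periods, earning 26 each, then 11 forever once detected.
Deviation value: 26(1−β^2)/(1−β) + 11β^2/(1−β); cooperation value: 19/(1−β).
IC: 19 ≥ 26(1−β^2) + 11β^2 = 26 − 15β^2.
So β^2 ≥ 7/15, giving β ≥ (7/15)^(1/2) ≈ 0.683.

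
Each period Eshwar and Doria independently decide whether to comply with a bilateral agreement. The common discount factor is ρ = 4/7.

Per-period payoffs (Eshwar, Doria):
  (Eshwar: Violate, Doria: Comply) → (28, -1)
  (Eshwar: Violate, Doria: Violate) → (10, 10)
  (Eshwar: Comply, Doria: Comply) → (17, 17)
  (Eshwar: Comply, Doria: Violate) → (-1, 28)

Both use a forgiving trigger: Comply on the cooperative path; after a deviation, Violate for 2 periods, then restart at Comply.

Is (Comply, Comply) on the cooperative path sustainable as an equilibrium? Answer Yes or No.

Comparing payoff streams over the 3 periods until play realigns: cooperate → 17(1+ρ+…+ρ^2); deviate → 28 + 10(ρ+…+ρ^2).
Cooperation is sustained iff (17−10)(ρ+…+ρ^2) ≥ 28−17.
ρ+…+ρ^2 = 4/7·(1−(4/7)^2)/(1−4/7) = 0.8980, and (28−17)/(17−10) = 1.5714.
0.8980 < 1.5714, so cooperation is not sustainable.

No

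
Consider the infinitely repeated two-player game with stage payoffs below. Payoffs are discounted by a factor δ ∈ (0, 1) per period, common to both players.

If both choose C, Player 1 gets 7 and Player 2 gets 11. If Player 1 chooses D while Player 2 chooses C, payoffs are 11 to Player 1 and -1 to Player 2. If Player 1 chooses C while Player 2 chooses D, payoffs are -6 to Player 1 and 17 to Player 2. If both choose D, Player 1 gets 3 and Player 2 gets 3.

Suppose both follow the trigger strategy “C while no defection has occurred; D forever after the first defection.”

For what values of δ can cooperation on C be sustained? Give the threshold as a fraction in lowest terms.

1/2

Player 1: cooperation gives 7 each period; deviation gives 11 once then 3 forever.
  7/(1−δ) ≥ 11 + 3δ/(1−δ) ⇒ δ ≥ 4/8 = 1/2.
Player 2: cooperation gives 11 each period; deviation gives 17 once then 3 forever.
  δ ≥ 6/14 = 3/7.
Both must hold, so the binding constraint is Player 1's: δ ≥ 1/2.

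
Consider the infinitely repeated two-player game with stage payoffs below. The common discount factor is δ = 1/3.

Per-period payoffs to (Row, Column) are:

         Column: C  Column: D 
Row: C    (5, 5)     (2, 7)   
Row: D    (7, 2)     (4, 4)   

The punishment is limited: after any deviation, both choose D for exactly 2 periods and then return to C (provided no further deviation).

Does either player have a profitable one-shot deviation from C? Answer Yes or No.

A one-shot deviation gives 7 now, then 4 for 2 periods, then back to 5.
Gain from deviating: (7−5) today; loss: (5−4) in each of the next 2 periods.
No-deviation condition: (5−4)(δ+…+δ^2) ≥ 7−5, i.e. δ+…+δ^2 ≥ 2.
At δ = 1/3: δ+…+δ^2 = 0.4444 < 2.0000.
So cooperation is not sustainable.

Yes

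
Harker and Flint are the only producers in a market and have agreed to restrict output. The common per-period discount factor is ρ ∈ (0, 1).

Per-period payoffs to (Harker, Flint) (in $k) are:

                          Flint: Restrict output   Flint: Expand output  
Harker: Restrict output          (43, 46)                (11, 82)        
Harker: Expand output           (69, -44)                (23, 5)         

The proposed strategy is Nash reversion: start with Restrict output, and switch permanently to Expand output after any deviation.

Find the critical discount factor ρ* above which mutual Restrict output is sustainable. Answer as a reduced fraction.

13/23

Harker: cooperation gives 43 each period; deviation gives 69 once then 23 forever.
  43/(1−ρ) ≥ 69 + 23ρ/(1−ρ) ⇒ ρ ≥ 26/46 = 13/23.
Flint: cooperation gives 46 each period; deviation gives 82 once then 5 forever.
  ρ ≥ 36/77.
Both must hold, so the binding constraint is Harker's: ρ ≥ 13/23.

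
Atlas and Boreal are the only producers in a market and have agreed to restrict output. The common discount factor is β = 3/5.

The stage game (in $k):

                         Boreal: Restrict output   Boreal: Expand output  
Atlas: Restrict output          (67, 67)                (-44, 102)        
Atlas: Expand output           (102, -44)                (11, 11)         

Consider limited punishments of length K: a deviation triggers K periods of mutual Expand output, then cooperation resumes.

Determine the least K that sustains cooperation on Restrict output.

2

No profitable deviation requires (67−11)(β+…+β^K) ≥ 102−67, i.e. β+…+β^K ≥ 5/8 ≈ 0.6250.
With β = 3/5, the partial sums are K=1: 0.6000, K=2: 0.9600.
K = 2 is the first length at which the sum reaches 0.6250.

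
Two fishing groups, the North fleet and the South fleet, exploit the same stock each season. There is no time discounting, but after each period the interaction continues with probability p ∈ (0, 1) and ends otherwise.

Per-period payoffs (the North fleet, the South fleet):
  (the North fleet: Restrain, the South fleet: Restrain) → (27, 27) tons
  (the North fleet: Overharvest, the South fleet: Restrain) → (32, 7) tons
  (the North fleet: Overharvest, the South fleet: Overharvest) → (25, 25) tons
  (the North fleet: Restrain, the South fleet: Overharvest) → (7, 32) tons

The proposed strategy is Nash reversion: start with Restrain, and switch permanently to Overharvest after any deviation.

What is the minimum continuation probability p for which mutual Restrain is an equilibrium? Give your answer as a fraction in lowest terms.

Expected cooperation value is 27 + p·27 + p²·27 + … = 27/(1−p); deviation gives 32 + p·25/(1−p).
27 ≥ 32(1−p) + 25p ⇒ 7p ≥ 5 ⇒ p ≥ 5/7.

5/7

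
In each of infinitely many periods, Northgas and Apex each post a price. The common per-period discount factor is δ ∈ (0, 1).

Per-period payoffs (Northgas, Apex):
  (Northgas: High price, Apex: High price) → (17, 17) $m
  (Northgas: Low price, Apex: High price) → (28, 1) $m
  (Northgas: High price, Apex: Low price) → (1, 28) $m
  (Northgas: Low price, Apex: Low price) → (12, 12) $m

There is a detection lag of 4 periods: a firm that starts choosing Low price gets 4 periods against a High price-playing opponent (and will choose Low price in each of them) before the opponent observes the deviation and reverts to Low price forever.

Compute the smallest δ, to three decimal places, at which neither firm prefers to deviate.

0.911

A deviator earns 28 for 4 periods, then 12 forever; cooperating earns 17 forever. Multiplying the IC by (1−δ):
17 ≥ 28(1−δ^4) + 12δ^4, so 16·δ^4 ≥ 11 and δ^4 ≥ 11/16.
δ ≥ (11/16)^(1/4) ≈ 0.911.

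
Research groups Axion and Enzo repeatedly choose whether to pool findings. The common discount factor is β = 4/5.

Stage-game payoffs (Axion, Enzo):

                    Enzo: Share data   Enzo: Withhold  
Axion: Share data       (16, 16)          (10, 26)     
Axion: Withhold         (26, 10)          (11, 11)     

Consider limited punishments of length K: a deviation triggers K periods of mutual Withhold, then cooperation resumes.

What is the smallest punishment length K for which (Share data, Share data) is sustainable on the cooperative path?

4

IC: β(1−β^K)/(1−β) ≥ (26−16)/(16−11) = 2.
With β = 4/5: need 1 − β^K ≥ 2·(1−4/5)/(4/5), i.e. β^K ≤ 0.5000.
Since (4/5)^3 = 0.5120 and (4/5)^4 = 0.4096, the smallest such K is 4.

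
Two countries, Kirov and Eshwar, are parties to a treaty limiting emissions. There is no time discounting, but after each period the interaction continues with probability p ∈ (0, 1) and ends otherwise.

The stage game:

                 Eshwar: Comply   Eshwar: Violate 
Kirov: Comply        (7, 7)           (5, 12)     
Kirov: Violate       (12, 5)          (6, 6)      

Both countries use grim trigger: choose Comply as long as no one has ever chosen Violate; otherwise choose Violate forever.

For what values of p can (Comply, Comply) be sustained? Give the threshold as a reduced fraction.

5/6

Expected cooperation value is 7 + p·7 + p²·7 + … = 7/(1−p); deviation gives 12 + p·6/(1−p).
7 ≥ 12(1−p) + 6p ⇒ 6p ≥ 5 ⇒ p ≥ 5/6.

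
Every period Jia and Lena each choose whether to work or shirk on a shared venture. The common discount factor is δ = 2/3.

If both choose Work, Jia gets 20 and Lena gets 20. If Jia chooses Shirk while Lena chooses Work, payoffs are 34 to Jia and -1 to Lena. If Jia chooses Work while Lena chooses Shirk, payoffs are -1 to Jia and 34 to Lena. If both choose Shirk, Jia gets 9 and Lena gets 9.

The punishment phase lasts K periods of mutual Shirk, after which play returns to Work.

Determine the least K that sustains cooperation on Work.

Need Σ_{k=1}^{K} δ^k ≥ (34−20)/(20−9) = 1.2727 at δ = 2/3.
At K = 2 the sum is 1.1111 < 1.2727; at K = 3 it is 1.4074 ≥ 1.2727.
So the minimum punishment length is K = 3.

3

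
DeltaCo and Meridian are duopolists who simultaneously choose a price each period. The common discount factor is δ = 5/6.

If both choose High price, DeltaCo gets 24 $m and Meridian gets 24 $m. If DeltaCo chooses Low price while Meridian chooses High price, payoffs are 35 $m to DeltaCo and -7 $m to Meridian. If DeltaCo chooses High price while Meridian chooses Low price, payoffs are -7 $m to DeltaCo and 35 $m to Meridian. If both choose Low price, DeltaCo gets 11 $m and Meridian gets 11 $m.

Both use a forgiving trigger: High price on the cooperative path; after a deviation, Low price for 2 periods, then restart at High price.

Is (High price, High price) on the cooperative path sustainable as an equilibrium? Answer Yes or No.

Yes

Comparing payoff streams over the 3 periods until play realigns: cooperate → 24(1+δ+…+δ^2); deviate → 35 + 11(δ+…+δ^2).
Cooperation is sustained iff (24−11)(δ+…+δ^2) ≥ 35−24.
δ+…+δ^2 = 5/6·(1−(5/6)^2)/(1−5/6) = 1.5278, and (35−24)/(24−11) = 0.8462.
1.5278 ≥ 0.8462, so cooperation is sustainable.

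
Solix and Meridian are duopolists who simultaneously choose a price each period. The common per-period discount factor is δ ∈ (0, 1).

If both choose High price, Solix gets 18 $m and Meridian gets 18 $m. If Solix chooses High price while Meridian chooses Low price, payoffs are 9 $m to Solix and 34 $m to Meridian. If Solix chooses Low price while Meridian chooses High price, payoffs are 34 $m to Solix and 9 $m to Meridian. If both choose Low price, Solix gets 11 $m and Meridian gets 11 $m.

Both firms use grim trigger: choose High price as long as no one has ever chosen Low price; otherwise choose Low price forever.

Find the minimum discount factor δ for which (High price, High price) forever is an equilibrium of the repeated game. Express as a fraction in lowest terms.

Under grim trigger the critical discount factor is (T−C)/(T−P) with T = 34, C = 18, P = 11.
δ* = (34−18)/(34−11) = 16/23.

16/23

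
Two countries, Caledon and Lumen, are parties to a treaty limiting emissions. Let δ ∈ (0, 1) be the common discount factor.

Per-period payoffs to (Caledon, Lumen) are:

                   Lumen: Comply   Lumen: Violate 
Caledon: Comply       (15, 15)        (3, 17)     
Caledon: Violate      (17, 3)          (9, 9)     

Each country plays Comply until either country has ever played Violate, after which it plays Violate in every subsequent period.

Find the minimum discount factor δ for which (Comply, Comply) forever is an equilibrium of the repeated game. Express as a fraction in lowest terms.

Under grim trigger the critical discount factor is (T−C)/(T−P) with T = 17, C = 15, P = 9.
δ* = (17−15)/(17−9) = 2/8 = 1/4.

1/4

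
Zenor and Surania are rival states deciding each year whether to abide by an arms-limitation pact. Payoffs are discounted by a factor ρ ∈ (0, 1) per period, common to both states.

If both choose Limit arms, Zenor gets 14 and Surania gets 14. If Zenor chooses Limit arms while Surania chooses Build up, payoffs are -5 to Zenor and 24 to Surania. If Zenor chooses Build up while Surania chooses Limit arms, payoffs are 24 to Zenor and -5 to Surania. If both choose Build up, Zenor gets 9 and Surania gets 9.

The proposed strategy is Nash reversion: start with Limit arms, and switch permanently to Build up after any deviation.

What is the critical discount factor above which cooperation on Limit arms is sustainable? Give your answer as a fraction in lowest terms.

One-period gain from deviating is 24 − 14 = 10. The loss is 14 − 9 = 5 in every subsequent period, with present value 5·ρ/(1−ρ).
Deviation is unprofitable when 5·ρ/(1−ρ) ≥ 10, i.e. ρ/(1−ρ) ≥ 2.
Equivalently ρ ≥ 10/(10+5) = 2/3.

2/3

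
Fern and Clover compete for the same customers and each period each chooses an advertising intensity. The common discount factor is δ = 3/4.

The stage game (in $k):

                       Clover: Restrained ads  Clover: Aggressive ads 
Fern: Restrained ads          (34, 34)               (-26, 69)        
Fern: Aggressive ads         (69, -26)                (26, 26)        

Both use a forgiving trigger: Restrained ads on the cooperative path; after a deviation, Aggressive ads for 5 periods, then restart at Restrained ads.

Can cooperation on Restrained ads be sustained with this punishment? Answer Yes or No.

IC: δ+…+δ^5 ≥ (69−34)/(34−26) = 35/8.
At δ = 3/4: partial sum = 2.2881 < 4.3750. Cooperation not sustainable.

No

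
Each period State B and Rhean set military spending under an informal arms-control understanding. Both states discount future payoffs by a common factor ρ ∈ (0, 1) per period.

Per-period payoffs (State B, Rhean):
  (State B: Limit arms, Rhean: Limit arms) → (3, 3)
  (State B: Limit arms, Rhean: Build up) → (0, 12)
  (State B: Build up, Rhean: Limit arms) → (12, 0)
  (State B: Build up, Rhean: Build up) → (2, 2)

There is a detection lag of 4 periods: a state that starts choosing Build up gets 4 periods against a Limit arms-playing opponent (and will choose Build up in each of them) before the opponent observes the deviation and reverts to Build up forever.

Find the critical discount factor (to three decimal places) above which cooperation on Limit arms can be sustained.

Deviating for the 4 undetected periods gains 12−3 = 9 per period over cooperation, then loses 3−2 = 1 per period forever once punishment starts.
Gain: 9(1 + ρ + … + ρ^3); loss: 1·ρ^4/(1−ρ).
No profitable deviation ⇔ 9(1−ρ^4) ≤ 1·ρ^4, i.e. ρ^4 ≥ 9/(9+1) = 9/10.
Hence ρ ≥ (9/10)^(1/4) ≈ 0.974.

0.974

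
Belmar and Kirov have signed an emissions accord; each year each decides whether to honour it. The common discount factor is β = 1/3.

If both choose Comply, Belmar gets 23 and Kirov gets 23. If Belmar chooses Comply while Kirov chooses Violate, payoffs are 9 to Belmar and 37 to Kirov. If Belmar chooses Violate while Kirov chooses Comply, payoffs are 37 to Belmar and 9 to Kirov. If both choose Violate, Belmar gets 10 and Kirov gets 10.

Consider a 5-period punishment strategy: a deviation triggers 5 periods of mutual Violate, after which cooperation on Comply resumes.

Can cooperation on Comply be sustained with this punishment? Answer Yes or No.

No

IC: β+…+β^5 ≥ (37−23)/(23−10) = 14/13.
At β = 1/3: partial sum = 0.4979 < 1.0769. Cooperation not sustainable.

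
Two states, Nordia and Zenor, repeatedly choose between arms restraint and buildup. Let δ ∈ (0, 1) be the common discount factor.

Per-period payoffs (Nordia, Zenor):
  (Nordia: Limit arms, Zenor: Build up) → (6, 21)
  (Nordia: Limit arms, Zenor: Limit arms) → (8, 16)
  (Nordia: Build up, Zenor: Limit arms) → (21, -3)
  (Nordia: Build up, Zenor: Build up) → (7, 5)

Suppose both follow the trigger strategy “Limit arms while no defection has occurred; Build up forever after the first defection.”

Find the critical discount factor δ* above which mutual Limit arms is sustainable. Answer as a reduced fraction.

For Nordia: deviation gain 21−8 = 13, per-period punishment loss 8−7 = 1. IC gives δ ≥ 13/14.
For Zenor: gain 5, loss 11 per period, so δ ≥ 5/16.
The tighter constraint is Nordia's, so cooperation needs δ ≥ 13/14.

13/14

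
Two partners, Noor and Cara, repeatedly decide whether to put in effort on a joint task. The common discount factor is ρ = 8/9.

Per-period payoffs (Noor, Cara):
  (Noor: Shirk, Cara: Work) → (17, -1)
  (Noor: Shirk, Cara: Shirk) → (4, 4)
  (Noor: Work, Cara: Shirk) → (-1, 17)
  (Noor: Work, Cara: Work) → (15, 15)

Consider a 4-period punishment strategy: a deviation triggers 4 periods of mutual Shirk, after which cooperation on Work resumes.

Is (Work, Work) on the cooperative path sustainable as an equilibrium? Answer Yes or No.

IC: ρ+…+ρ^4 ≥ (17−15)/(15−4) = 2/11.
At ρ = 8/9: partial sum = 3.0056 ≥ 0.1818. Cooperation sustainable.

Yes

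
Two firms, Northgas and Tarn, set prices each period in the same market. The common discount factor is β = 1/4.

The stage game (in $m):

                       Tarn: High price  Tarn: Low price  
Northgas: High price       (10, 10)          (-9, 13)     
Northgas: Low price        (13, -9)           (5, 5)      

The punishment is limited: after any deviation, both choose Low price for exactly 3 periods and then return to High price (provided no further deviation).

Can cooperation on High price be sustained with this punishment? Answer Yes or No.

A one-shot deviation gives 13 now, then 5 for 3 periods, then back to 10.
Gain from deviating: (13−10) today; loss: (10−5) in each of the next 3 periods.
No-deviation condition: (10−5)(β+…+β^3) ≥ 13−10, i.e. β+…+β^3 ≥ 3/5.
At β = 1/4: β+…+β^3 = 0.3281 < 0.6000.
So cooperation is not sustainable.

No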